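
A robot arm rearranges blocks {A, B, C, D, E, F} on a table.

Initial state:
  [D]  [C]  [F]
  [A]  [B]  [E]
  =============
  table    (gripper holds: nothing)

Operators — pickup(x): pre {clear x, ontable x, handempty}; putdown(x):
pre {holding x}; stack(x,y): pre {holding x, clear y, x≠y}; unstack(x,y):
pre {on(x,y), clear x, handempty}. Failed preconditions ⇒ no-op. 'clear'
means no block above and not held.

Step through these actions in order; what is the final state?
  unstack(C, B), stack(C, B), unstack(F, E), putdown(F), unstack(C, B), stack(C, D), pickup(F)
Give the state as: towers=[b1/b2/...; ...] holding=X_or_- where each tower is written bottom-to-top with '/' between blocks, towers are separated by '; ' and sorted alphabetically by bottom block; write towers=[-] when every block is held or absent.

towers=[A/D/C; B; E] holding=F

step 1 (unstack(C, B)): towers=[A/D; B; E/F] holding=C
step 2 (stack(C, B)): towers=[A/D; B/C; E/F] holding=-
step 3 (unstack(F, E)): towers=[A/D; B/C; E] holding=F
step 4 (putdown(F)): towers=[A/D; B/C; E; F] holding=-
step 5 (unstack(C, B)): towers=[A/D; B; E; F] holding=C
step 6 (stack(C, D)): towers=[A/D/C; B; E; F] holding=-
step 7 (pickup(F)): towers=[A/D/C; B; E] holding=F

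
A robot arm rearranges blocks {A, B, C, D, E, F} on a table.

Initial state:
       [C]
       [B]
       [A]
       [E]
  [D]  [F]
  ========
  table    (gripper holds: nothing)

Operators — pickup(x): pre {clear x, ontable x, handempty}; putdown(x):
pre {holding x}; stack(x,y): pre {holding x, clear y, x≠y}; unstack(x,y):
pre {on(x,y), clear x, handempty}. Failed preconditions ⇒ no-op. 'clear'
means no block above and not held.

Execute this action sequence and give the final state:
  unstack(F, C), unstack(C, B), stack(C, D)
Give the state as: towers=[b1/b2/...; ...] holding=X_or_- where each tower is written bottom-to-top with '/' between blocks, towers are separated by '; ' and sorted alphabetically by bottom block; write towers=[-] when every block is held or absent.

step 1 (unstack(F, C)) [no-op]: towers=[D; F/E/A/B/C] holding=-
step 2 (unstack(C, B)): towers=[D; F/E/A/B] holding=C
step 3 (stack(C, D)): towers=[D/C; F/E/A/B] holding=-

towers=[D/C; F/E/A/B] holding=-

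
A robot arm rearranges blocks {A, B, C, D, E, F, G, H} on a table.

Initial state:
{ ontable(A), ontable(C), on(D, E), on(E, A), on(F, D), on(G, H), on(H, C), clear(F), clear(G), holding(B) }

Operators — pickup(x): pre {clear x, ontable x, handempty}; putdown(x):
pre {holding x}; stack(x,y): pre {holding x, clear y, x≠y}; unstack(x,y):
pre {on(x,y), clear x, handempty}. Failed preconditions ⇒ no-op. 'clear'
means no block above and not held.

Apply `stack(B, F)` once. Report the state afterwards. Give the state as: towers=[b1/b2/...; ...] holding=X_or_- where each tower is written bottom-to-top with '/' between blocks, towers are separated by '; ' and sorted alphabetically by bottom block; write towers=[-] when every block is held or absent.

towers=[A/E/D/F/B; C/H/G] holding=-

before: towers=[A/E/D/F; C/H/G] holding=B
pre[stack(B, F)]: holding(B) ✓, clear(F) ✓, B≠F ✓
all met → apply stack(B, F)
after:  towers=[A/E/D/F/B; C/H/G] holding=-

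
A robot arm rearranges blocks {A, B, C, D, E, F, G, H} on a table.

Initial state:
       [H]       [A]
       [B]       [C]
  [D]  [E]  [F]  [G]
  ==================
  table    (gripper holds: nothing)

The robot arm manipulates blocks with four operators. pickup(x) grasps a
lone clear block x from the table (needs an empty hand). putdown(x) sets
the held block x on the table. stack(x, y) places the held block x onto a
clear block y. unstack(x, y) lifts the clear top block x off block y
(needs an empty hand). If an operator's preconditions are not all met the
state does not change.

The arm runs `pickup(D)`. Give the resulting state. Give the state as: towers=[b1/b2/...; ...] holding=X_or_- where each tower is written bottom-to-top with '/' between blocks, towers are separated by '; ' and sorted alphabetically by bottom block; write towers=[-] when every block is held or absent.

towers=[E/B/H; F; G/C/A] holding=D

before: towers=[D; E/B/H; F; G/C/A] holding=-
pre[pickup(D)]: clear(D) yes, ontable(D) yes, handempty yes
all met → apply pickup(D)
after:  towers=[E/B/H; F; G/C/A] holding=D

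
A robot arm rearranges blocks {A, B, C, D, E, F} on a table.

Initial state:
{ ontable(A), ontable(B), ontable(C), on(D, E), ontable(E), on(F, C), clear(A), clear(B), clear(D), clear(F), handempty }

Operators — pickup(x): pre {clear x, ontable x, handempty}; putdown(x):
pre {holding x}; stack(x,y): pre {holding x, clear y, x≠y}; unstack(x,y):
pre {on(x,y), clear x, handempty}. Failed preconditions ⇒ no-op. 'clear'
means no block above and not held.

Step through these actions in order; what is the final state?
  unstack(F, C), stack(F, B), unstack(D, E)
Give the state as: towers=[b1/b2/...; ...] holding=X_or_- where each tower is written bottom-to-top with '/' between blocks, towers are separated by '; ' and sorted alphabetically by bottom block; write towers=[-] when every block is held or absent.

towers=[A; B/F; C; E] holding=D

step 1 (unstack(F, C)): towers=[A; B; C; E/D] holding=F
step 2 (stack(F, B)): towers=[A; B/F; C; E/D] holding=-
step 3 (unstack(D, E)): towers=[A; B/F; C; E] holding=D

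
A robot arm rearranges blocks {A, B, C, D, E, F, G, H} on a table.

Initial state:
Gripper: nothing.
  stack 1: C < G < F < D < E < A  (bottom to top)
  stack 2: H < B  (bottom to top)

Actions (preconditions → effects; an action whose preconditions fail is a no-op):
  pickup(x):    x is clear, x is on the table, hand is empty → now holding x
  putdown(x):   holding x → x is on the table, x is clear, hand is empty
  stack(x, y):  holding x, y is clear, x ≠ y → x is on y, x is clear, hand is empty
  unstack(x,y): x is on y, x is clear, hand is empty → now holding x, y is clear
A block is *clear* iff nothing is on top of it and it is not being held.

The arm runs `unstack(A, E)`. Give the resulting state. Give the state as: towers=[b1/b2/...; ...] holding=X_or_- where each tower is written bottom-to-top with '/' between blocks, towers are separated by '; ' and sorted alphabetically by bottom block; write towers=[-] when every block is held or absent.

towers=[C/G/F/D/E; H/B] holding=A

before: towers=[C/G/F/D/E/A; H/B] holding=-
pre[unstack(A, E)]: on(A,E) yes, clear(A) yes, handempty yes
all met → apply unstack(A, E)
after:  towers=[C/G/F/D/E; H/B] holding=A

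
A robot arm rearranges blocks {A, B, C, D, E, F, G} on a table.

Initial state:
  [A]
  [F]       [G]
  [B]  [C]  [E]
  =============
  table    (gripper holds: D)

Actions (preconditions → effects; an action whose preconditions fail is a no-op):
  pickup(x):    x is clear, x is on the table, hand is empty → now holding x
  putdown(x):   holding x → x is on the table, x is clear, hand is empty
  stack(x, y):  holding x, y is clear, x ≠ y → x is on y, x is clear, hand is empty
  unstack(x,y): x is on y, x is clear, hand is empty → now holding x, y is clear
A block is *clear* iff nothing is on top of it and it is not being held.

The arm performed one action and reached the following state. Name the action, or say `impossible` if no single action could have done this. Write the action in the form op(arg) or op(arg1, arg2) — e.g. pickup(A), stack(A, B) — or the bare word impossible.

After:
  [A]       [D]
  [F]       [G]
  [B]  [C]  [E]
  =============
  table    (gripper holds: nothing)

target: towers=[B/F/A; C; E/G/D] holding=-
        putdown(D) → towers=[B/F/A; C; D; E/G] holding=-
       stack(D, G) → towers=[B/F/A; C; E/G/D] holding=-  ← match
       stack(D, A) → towers=[B/F/A/D; C; E/G] holding=-
       stack(D, C) → towers=[B/F/A; C/D; E/G] holding=-

stack(D, G)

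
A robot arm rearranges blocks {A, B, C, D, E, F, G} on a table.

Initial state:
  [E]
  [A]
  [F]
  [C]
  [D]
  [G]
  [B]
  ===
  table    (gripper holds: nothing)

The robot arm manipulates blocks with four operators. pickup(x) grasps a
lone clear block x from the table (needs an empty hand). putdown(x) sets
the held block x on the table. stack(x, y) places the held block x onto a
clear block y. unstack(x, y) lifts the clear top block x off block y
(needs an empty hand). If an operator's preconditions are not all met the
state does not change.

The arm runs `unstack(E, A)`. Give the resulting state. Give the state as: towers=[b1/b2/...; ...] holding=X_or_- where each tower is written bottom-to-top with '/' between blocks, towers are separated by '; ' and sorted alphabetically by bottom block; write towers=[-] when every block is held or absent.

before: towers=[B/G/D/C/F/A/E] holding=-
pre[unstack(E, A)]: on(E,A) yes, clear(E) yes, handempty yes
all met → apply unstack(E, A)
after:  towers=[B/G/D/C/F/A] holding=E

towers=[B/G/D/C/F/A] holding=E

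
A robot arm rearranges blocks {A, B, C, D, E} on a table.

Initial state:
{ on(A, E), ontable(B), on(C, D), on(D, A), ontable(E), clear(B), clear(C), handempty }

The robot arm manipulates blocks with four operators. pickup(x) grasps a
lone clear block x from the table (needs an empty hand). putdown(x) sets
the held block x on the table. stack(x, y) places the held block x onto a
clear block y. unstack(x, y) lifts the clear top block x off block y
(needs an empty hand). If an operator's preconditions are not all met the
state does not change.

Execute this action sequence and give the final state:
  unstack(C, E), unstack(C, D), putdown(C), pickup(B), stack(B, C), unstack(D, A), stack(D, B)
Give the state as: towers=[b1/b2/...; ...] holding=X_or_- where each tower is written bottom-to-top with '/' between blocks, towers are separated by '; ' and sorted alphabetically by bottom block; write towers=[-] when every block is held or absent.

towers=[C/B/D; E/A] holding=-

step 1 (unstack(C, E)) [no-op]: towers=[B; E/A/D/C] holding=-
step 2 (unstack(C, D)): towers=[B; E/A/D] holding=C
step 3 (putdown(C)): towers=[B; C; E/A/D] holding=-
step 4 (pickup(B)): towers=[C; E/A/D] holding=B
step 5 (stack(B, C)): towers=[C/B; E/A/D] holding=-
step 6 (unstack(D, A)): towers=[C/B; E/A] holding=D
step 7 (stack(D, B)): towers=[C/B/D; E/A] holding=-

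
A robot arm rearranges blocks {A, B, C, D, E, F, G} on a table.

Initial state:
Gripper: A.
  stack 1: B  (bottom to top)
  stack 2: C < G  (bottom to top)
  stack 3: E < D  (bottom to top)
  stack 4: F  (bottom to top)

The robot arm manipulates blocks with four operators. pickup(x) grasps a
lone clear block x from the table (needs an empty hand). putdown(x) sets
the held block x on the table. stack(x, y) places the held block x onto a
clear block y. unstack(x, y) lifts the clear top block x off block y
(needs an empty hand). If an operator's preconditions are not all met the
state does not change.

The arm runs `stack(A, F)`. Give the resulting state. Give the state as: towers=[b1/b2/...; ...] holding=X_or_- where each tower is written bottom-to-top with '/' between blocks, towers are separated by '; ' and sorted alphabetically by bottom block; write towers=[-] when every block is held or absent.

before: towers=[B; C/G; E/D; F] holding=A
pre[stack(A, F)]: holding(A) ok, clear(F) ok, A≠F ok
all met → apply stack(A, F)
after:  towers=[B; C/G; E/D; F/A] holding=-

towers=[B; C/G; E/D; F/A] holding=-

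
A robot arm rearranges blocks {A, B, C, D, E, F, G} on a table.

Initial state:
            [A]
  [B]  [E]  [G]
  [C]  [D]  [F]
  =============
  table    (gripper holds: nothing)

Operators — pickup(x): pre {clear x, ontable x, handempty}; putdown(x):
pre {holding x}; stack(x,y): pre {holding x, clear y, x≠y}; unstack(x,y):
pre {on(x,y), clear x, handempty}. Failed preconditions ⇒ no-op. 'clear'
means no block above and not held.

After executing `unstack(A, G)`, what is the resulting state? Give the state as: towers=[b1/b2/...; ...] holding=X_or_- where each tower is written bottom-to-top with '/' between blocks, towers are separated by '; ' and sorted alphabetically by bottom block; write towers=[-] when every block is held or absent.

before: towers=[C/B; D/E; F/G/A] holding=-
pre[unstack(A, G)]: on(A,G) ✓, clear(A) ✓, handempty ✓
all met → apply unstack(A, G)
after:  towers=[C/B; D/E; F/G] holding=A

towers=[C/B; D/E; F/G] holding=A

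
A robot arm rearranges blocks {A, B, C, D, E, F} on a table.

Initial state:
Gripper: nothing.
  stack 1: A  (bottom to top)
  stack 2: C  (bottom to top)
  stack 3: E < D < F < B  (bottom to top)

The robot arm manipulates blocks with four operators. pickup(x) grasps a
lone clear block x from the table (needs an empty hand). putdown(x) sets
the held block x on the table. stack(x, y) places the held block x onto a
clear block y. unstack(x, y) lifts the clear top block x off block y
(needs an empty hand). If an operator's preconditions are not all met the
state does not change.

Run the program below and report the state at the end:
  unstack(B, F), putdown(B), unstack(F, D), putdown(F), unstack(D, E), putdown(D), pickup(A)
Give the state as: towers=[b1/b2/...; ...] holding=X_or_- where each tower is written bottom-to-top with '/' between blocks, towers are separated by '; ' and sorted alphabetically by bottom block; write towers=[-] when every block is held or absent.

towers=[B; C; D; E; F] holding=A

step 1 (unstack(B, F)): towers=[A; C; E/D/F] holding=B
step 2 (putdown(B)): towers=[A; B; C; E/D/F] holding=-
step 3 (unstack(F, D)): towers=[A; B; C; E/D] holding=F
step 4 (putdown(F)): towers=[A; B; C; E/D; F] holding=-
step 5 (unstack(D, E)): towers=[A; B; C; E; F] holding=D
step 6 (putdown(D)): towers=[A; B; C; D; E; F] holding=-
step 7 (pickup(A)): towers=[B; C; D; E; F] holding=A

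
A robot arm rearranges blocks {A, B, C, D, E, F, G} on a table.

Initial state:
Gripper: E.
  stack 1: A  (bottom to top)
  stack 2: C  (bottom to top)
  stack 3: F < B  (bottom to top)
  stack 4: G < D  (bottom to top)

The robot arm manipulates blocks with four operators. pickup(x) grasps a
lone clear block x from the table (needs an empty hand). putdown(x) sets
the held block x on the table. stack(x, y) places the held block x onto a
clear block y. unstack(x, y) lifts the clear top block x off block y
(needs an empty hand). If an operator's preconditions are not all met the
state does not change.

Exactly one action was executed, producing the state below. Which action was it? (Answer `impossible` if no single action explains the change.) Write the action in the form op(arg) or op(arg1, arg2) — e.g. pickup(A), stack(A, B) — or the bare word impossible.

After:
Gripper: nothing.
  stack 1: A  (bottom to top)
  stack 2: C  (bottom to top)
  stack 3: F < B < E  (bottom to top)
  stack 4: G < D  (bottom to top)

stack(E, B)

target: towers=[A; C; F/B/E; G/D] holding=-
        putdown(E) → towers=[A; C; E; F/B; G/D] holding=-
       stack(E, B) → towers=[A; C; F/B/E; G/D] holding=-  ← match
       stack(E, D) → towers=[A; C; F/B; G/D/E] holding=-
       stack(E, A) → towers=[A/E; C; F/B; G/D] holding=-
       stack(E, C) → towers=[A; C/E; F/B; G/D] holding=-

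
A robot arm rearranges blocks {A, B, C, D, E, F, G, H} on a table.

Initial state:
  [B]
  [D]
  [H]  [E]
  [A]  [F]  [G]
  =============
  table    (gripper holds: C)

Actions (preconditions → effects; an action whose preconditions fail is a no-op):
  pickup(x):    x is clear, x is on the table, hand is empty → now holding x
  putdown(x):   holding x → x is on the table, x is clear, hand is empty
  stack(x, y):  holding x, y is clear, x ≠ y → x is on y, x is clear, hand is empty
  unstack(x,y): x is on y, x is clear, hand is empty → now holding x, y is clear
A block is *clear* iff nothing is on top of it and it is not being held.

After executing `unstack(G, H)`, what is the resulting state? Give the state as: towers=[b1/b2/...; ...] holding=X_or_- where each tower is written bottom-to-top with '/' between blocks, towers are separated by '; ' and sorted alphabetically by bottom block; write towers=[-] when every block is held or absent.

before: towers=[A/H/D/B; F/E; G] holding=C
pre[unstack(G, H)]: on(G,H) no, clear(G) yes, handempty no
on(G,H), handempty unmet → unstack(G, H) is a no-op
after:  towers=[A/H/D/B; F/E; G] holding=C

towers=[A/H/D/B; F/E; G] holding=C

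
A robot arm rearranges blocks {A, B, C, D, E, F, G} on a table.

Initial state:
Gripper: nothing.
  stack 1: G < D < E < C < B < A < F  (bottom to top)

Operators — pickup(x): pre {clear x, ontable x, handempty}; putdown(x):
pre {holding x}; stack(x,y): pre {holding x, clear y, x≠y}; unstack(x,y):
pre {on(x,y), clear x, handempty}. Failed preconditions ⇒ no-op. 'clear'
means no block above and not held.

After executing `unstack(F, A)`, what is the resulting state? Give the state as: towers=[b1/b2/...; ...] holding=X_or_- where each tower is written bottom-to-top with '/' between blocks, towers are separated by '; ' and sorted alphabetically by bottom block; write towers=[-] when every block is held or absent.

before: towers=[G/D/E/C/B/A/F] holding=-
pre[unstack(F, A)]: on(F,A) ok, clear(F) ok, handempty ok
all met → apply unstack(F, A)
after:  towers=[G/D/E/C/B/A] holding=F

towers=[G/D/E/C/B/A] holding=F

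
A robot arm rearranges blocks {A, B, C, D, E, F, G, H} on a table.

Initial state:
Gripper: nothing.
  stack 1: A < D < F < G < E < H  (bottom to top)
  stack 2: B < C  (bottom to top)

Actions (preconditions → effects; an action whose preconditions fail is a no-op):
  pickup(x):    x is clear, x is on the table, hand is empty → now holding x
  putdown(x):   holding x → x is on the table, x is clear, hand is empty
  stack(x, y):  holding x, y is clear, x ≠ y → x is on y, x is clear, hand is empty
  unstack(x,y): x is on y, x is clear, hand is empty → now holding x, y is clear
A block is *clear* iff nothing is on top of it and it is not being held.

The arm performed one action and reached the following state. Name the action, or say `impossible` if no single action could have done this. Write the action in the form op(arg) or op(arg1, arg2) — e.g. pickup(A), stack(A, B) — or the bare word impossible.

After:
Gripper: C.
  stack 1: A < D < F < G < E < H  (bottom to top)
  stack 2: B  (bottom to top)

target: towers=[A/D/F/G/E/H; B] holding=C
     unstack(H, E) → towers=[A/D/F/G/E; B/C] holding=H
     unstack(C, B) → towers=[A/D/F/G/E/H; B] holding=C  ← match

unstack(C, B)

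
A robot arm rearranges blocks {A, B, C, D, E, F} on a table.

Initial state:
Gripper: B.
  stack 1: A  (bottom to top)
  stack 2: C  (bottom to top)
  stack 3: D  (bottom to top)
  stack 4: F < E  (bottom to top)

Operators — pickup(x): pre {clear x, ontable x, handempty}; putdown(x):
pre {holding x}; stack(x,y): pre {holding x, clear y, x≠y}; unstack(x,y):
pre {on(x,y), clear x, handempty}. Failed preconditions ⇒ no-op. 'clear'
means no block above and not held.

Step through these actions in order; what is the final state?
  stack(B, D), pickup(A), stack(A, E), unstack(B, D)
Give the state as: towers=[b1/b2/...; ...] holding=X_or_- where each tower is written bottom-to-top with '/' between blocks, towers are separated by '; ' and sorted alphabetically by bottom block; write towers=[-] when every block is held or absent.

step 1 (stack(B, D)): towers=[A; C; D/B; F/E] holding=-
step 2 (pickup(A)): towers=[C; D/B; F/E] holding=A
step 3 (stack(A, E)): towers=[C; D/B; F/E/A] holding=-
step 4 (unstack(B, D)): towers=[C; D; F/E/A] holding=B

towers=[C; D; F/E/A] holding=B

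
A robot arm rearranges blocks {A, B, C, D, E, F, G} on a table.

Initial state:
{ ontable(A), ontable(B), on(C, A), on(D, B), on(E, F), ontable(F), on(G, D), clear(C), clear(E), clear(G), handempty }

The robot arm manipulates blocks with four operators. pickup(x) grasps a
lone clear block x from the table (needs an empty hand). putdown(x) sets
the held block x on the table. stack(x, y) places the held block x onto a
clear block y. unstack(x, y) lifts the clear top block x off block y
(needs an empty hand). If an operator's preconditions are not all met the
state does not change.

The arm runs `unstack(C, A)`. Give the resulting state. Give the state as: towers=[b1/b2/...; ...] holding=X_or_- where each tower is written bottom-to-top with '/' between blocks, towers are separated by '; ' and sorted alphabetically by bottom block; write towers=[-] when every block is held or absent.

before: towers=[A/C; B/D/G; F/E] holding=-
pre[unstack(C, A)]: on(C,A) yes, clear(C) yes, handempty yes
all met → apply unstack(C, A)
after:  towers=[A; B/D/G; F/E] holding=C

towers=[A; B/D/G; F/E] holding=C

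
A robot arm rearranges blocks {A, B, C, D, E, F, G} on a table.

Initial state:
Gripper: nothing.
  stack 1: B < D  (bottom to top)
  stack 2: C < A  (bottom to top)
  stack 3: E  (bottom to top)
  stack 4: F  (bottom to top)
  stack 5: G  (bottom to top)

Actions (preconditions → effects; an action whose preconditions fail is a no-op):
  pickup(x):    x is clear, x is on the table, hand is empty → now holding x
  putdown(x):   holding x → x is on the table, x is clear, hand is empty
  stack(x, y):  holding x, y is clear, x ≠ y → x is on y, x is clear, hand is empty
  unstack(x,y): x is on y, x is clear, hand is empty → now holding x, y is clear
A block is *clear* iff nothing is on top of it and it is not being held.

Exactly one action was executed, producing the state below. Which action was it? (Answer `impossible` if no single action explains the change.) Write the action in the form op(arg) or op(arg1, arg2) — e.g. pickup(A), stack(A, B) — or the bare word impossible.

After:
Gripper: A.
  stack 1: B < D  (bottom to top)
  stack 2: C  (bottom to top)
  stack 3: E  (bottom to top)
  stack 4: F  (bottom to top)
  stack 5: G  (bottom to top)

unstack(A, C)

target: towers=[B/D; C; E; F; G] holding=A
         pickup(F) → towers=[B/D; C/A; E; G] holding=F
         pickup(G) → towers=[B/D; C/A; E; F] holding=G
     unstack(D, B) → towers=[B; C/A; E; F; G] holding=D
     unstack(A, C) → towers=[B/D; C; E; F; G] holding=A  ← match
         pickup(E) → towers=[B/D; C/A; F; G] holding=E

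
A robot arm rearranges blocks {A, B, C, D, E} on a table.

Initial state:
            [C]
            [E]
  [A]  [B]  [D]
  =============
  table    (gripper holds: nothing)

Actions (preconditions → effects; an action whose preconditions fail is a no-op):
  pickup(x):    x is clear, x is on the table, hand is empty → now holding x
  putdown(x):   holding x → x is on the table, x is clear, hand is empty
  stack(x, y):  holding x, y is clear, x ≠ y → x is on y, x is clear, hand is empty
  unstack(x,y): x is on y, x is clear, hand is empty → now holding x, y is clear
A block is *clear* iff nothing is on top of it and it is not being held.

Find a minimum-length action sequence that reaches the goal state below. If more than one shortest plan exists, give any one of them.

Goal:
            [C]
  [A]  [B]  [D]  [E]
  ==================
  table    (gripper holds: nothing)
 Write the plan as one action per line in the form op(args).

unstack(C, E)
putdown(C)
unstack(E, D)
putdown(E)
pickup(C)
stack(C, D)

step 1 (unstack(C, E)): towers=[A; B; D/E] holding=C
step 2 (putdown(C)): towers=[A; B; C; D/E] holding=-
step 3 (unstack(E, D)): towers=[A; B; C; D] holding=E
step 4 (putdown(E)): towers=[A; B; C; D; E] holding=-
step 5 (pickup(C)): towers=[A; B; D; E] holding=C
step 6 (stack(C, D)): towers=[A; B; D/C; E] holding=-
goal check: towers=[A; B; D/C; E] holding=- — reached (length 6, optimal by BFS)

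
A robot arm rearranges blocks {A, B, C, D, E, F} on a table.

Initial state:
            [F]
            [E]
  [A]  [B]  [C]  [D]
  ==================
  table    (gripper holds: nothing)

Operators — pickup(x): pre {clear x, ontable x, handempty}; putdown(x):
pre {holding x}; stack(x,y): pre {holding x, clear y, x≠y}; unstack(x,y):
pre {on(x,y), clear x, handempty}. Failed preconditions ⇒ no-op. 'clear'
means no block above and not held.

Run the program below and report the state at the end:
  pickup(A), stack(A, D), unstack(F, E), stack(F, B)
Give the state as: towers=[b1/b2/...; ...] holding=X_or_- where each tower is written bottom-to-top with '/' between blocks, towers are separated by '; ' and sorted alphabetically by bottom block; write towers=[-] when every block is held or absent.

step 1 (pickup(A)): towers=[B; C/E/F; D] holding=A
step 2 (stack(A, D)): towers=[B; C/E/F; D/A] holding=-
step 3 (unstack(F, E)): towers=[B; C/E; D/A] holding=F
step 4 (stack(F, B)): towers=[B/F; C/E; D/A] holding=-

towers=[B/F; C/E; D/A] holding=-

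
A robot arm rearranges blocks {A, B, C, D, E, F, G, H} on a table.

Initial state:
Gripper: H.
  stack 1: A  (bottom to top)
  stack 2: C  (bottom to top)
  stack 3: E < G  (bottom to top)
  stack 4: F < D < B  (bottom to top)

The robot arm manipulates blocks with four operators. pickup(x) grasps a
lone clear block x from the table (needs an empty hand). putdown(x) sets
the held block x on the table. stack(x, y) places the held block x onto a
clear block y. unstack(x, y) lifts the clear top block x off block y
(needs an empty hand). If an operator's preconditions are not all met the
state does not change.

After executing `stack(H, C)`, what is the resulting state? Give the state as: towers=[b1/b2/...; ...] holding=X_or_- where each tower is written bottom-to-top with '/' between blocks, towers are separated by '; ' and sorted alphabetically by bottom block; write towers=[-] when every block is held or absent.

towers=[A; C/H; E/G; F/D/B] holding=-

before: towers=[A; C; E/G; F/D/B] holding=H
pre[stack(H, C)]: holding(H) yes, clear(C) yes, H≠C yes
all met → apply stack(H, C)
after:  towers=[A; C/H; E/G; F/D/B] holding=-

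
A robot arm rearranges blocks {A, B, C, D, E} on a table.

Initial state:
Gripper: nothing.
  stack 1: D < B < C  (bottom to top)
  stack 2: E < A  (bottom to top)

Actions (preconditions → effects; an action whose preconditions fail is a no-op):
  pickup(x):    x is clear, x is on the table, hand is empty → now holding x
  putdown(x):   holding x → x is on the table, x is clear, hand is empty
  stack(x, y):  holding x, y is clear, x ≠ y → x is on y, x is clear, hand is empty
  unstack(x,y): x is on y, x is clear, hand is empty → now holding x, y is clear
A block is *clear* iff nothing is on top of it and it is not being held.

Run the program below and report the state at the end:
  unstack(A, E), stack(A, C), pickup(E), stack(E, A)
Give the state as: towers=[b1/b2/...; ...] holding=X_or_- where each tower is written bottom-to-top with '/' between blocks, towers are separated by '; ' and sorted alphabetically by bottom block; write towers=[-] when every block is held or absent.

step 1 (unstack(A, E)): towers=[D/B/C; E] holding=A
step 2 (stack(A, C)): towers=[D/B/C/A; E] holding=-
step 3 (pickup(E)): towers=[D/B/C/A] holding=E
step 4 (stack(E, A)): towers=[D/B/C/A/E] holding=-

towers=[D/B/C/A/E] holding=-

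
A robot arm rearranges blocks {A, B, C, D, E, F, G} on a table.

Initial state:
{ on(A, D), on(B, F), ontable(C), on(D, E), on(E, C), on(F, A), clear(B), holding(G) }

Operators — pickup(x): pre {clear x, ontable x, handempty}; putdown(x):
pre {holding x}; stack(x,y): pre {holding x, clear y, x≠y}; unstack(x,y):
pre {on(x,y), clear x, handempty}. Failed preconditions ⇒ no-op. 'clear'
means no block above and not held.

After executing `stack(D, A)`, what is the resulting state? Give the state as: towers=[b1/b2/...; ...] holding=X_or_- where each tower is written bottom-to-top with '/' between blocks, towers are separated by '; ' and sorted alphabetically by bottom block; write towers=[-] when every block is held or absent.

towers=[C/E/D/A/F/B] holding=G

before: towers=[C/E/D/A/F/B] holding=G
pre[stack(D, A)]: holding(D) ✗, clear(A) ✗, D≠A ✓
holding(D), clear(A) unmet → stack(D, A) is a no-op
after:  towers=[C/E/D/A/F/B] holding=G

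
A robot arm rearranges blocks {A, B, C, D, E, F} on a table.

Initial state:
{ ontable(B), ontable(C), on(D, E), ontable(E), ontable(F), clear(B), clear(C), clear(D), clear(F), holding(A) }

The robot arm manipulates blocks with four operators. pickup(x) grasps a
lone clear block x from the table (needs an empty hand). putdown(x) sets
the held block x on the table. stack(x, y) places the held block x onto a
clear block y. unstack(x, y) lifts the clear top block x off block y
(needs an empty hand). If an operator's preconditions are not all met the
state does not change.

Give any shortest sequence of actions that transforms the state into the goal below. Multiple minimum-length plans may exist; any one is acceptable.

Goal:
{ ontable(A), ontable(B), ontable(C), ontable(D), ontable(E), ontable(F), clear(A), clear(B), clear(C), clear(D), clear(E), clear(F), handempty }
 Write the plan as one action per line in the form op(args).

step 1 (putdown(A)): towers=[A; B; C; E/D; F] holding=-
step 2 (unstack(D, E)): towers=[A; B; C; E; F] holding=D
step 3 (putdown(D)): towers=[A; B; C; D; E; F] holding=-
goal check: towers=[A; B; C; D; E; F] holding=- — reached (length 3, optimal by BFS)

putdown(A)
unstack(D, E)
putdown(D)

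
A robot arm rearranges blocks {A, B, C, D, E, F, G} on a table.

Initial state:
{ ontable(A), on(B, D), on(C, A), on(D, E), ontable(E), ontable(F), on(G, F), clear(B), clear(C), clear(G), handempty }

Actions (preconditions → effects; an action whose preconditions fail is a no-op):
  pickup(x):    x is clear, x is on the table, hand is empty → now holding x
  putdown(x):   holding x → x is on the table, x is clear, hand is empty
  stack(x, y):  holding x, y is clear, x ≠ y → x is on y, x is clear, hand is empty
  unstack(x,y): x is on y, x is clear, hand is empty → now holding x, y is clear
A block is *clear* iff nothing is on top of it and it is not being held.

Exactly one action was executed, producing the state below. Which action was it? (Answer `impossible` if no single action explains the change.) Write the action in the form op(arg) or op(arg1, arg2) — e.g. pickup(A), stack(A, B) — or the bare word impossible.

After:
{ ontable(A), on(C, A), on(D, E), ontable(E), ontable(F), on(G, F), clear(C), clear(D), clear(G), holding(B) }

unstack(B, D)

target: towers=[A/C; E/D; F/G] holding=B
     unstack(B, D) → towers=[A/C; E/D; F/G] holding=B  ← match
     unstack(G, F) → towers=[A/C; E/D/B; F] holding=G
     unstack(C, A) → towers=[A; E/D/B; F/G] holding=C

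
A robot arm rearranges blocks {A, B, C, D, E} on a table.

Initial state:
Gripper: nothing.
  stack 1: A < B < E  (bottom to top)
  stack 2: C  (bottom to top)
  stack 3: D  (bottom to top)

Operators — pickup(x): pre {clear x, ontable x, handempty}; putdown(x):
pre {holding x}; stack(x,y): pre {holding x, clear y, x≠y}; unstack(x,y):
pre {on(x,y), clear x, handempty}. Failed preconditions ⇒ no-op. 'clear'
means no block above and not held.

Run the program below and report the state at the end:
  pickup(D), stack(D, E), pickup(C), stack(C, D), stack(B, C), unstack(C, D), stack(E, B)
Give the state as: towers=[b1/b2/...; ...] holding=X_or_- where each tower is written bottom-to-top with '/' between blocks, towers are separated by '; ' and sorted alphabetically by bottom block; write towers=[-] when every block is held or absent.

step 1 (pickup(D)): towers=[A/B/E; C] holding=D
step 2 (stack(D, E)): towers=[A/B/E/D; C] holding=-
step 3 (pickup(C)): towers=[A/B/E/D] holding=C
step 4 (stack(C, D)): towers=[A/B/E/D/C] holding=-
step 5 (stack(B, C)) [no-op]: towers=[A/B/E/D/C] holding=-
step 6 (unstack(C, D)): towers=[A/B/E/D] holding=C
step 7 (stack(E, B)) [no-op]: towers=[A/B/E/D] holding=C

towers=[A/B/E/D] holding=C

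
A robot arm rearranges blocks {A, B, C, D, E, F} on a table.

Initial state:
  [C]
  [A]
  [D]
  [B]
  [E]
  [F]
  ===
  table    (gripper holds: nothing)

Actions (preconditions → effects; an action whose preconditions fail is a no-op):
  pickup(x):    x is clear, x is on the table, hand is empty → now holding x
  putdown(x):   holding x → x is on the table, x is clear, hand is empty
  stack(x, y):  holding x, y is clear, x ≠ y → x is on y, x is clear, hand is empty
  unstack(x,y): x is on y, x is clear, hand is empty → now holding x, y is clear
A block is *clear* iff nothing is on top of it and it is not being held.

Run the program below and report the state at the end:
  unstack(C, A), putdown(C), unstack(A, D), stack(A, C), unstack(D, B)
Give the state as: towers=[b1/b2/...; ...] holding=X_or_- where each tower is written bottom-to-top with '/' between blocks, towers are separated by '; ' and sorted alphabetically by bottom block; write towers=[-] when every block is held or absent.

towers=[C/A; F/E/B] holding=D

step 1 (unstack(C, A)): towers=[F/E/B/D/A] holding=C
step 2 (putdown(C)): towers=[C; F/E/B/D/A] holding=-
step 3 (unstack(A, D)): towers=[C; F/E/B/D] holding=A
step 4 (stack(A, C)): towers=[C/A; F/E/B/D] holding=-
step 5 (unstack(D, B)): towers=[C/A; F/E/B] holding=D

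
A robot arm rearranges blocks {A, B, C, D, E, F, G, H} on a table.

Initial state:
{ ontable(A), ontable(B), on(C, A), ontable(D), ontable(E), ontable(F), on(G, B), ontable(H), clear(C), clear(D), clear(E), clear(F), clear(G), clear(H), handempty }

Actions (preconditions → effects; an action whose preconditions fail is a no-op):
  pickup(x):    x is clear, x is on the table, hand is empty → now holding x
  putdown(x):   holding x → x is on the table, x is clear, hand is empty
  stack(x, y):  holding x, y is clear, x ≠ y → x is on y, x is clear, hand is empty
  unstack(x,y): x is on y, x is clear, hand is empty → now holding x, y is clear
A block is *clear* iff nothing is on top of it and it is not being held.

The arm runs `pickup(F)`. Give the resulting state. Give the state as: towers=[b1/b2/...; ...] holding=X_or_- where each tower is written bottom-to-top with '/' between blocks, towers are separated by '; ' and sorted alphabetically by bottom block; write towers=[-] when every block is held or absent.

before: towers=[A/C; B/G; D; E; F; H] holding=-
pre[pickup(F)]: clear(F) yes, ontable(F) yes, handempty yes
all met → apply pickup(F)
after:  towers=[A/C; B/G; D; E; H] holding=F

towers=[A/C; B/G; D; E; H] holding=F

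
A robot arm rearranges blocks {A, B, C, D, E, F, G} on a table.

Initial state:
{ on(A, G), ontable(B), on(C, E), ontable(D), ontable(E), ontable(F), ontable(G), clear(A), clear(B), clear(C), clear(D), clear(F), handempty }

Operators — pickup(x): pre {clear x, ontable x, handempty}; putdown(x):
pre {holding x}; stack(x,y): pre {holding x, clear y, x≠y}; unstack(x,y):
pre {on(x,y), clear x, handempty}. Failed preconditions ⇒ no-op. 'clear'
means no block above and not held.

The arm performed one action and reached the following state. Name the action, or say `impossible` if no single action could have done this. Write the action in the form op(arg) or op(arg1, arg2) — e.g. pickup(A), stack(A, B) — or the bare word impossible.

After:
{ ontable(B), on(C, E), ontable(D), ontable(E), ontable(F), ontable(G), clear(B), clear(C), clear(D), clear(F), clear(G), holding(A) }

unstack(A, G)

target: towers=[B; D; E/C; F; G] holding=A
         pickup(B) → towers=[D; E/C; F; G/A] holding=B
         pickup(F) → towers=[B; D; E/C; G/A] holding=F
         pickup(D) → towers=[B; E/C; F; G/A] holding=D
     unstack(A, G) → towers=[B; D; E/C; F; G] holding=A  ← match
     unstack(C, E) → towers=[B; D; E; F; G/A] holding=C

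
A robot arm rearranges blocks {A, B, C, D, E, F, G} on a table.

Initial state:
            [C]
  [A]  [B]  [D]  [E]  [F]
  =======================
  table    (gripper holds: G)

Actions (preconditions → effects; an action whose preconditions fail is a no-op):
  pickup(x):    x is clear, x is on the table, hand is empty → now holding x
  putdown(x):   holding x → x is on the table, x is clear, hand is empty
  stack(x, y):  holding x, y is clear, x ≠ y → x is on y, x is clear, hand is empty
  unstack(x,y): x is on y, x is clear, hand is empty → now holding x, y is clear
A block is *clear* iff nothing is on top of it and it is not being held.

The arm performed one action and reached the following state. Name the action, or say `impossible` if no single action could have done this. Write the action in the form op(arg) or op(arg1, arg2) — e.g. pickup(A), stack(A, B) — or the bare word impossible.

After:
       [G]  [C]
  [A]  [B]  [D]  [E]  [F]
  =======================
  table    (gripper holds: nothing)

stack(G, B)

target: towers=[A; B/G; D/C; E; F] holding=-
        putdown(G) → towers=[A; B; D/C; E; F; G] holding=-
       stack(G, B) → towers=[A; B/G; D/C; E; F] holding=-  ← match
       stack(G, F) → towers=[A; B; D/C; E; F/G] holding=-
       stack(G, A) → towers=[A/G; B; D/C; E; F] holding=-
       stack(G, E) → towers=[A; B; D/C; E/G; F] holding=-
       stack(G, C) → towers=[A; B; D/C/G; E; F] holding=-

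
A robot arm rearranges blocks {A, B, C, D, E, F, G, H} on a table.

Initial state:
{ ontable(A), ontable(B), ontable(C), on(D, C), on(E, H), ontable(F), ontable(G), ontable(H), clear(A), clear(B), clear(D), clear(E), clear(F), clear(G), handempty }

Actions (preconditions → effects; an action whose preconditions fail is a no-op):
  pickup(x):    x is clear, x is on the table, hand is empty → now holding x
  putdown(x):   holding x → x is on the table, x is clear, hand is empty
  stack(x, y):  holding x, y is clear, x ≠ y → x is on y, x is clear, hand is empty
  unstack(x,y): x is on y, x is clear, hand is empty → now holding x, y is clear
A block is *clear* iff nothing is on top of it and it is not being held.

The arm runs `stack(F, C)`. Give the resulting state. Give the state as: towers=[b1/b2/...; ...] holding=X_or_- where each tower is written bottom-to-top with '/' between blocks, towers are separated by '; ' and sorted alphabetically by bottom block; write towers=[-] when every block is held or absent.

before: towers=[A; B; C/D; F; G; H/E] holding=-
pre[stack(F, C)]: holding(F) ✗, clear(C) ✗, F≠C ✓
holding(F), clear(C) unmet → stack(F, C) is a no-op
after:  towers=[A; B; C/D; F; G; H/E] holding=-

towers=[A; B; C/D; F; G; H/E] holding=-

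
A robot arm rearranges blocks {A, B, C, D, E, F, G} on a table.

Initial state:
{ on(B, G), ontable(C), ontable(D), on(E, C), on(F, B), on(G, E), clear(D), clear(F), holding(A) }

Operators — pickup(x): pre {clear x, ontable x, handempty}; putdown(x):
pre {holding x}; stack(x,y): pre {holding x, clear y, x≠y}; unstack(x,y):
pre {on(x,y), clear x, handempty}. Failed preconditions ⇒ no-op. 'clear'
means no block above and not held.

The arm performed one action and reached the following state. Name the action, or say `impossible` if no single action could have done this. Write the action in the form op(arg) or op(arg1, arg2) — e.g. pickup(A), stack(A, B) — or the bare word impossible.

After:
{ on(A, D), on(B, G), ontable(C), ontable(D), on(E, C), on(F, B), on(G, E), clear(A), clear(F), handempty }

stack(A, D)

target: towers=[C/E/G/B/F; D/A] holding=-
        putdown(A) → towers=[A; C/E/G/B/F; D] holding=-
       stack(A, F) → towers=[C/E/G/B/F/A; D] holding=-
       stack(A, D) → towers=[C/E/G/B/F; D/A] holding=-  ← match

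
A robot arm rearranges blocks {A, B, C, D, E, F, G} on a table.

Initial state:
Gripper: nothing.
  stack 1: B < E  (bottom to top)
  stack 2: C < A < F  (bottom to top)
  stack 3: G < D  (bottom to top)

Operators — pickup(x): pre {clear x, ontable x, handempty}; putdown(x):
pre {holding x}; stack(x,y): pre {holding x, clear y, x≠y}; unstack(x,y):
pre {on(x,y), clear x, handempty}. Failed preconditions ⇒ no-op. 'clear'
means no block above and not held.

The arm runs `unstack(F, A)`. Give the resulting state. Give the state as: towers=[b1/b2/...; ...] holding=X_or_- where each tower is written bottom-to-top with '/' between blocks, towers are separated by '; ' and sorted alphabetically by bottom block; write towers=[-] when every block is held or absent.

towers=[B/E; C/A; G/D] holding=F

before: towers=[B/E; C/A/F; G/D] holding=-
pre[unstack(F, A)]: on(F,A) ✓, clear(F) ✓, handempty ✓
all met → apply unstack(F, A)
after:  towers=[B/E; C/A; G/D] holding=F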